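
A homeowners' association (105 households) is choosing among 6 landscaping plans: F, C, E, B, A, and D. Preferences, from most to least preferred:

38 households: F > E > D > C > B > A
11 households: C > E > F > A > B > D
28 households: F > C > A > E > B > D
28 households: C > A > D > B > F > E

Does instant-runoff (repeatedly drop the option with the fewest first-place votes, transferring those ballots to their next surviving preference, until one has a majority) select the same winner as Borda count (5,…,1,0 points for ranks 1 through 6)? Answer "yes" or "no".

yes

Instant-runoff — R1 F 66, C 39, E 0, B 0, A 0, D 0 (F winner). Winner: F.
Borda — scores: F 391, C 383, E 252, B 133, A 218, D 198. Winner: F.
The two methods agree.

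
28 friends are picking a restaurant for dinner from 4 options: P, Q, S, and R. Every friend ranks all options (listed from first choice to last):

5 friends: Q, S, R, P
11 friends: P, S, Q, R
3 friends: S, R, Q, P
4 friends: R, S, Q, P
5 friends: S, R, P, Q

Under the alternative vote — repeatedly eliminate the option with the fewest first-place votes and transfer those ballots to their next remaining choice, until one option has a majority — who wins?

Round 1: P 11, Q 5, S 8, R 4. Eliminate R.
Round 2: P 11, Q 5, S 12. Eliminate Q.
Round 3: P 11, S 17. S has a majority.

S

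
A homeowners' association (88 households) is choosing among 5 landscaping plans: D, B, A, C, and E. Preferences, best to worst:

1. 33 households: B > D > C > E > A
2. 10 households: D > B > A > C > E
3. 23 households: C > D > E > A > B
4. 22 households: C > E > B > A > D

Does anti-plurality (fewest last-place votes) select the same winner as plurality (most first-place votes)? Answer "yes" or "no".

Anti-plurality — last-place votes: D 22, B 23, A 33, C 0, E 10. Winner: C.
Plurality — first-place votes: D 10, B 33, A 0, C 45, E 0. Winner: C.
The two methods agree.

yes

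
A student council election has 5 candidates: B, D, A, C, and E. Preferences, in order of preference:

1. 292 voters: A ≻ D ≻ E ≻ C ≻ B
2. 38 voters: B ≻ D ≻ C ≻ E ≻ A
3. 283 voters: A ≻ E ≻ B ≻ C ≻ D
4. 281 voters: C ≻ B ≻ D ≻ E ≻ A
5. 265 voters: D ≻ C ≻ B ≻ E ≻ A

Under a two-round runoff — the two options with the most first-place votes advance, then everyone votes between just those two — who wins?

C

Round 1 first-place votes: B 38, D 265, A 575, C 281, E 0.
A and C advance.
Runoff: A is preferred to C by 575 voters; C by 584.
C wins the runoff.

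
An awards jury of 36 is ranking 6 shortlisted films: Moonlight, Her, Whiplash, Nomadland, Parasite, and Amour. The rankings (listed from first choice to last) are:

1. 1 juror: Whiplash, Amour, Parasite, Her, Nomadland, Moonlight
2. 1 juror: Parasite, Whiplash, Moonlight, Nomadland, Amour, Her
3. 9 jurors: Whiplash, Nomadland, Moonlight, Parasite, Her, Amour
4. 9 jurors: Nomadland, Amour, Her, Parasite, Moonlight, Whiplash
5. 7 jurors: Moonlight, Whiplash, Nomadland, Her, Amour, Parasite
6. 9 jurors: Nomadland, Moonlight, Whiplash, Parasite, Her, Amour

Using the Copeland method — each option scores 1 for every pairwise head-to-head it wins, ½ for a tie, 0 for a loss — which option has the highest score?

Nomadland

Moonlight: beats Her, Whiplash, Parasite, and Amour; loses to Nomadland → score 4.
Her: beats Amour; loses to Moonlight, Whiplash, Nomadland, and Parasite → score 1.
Whiplash: beats Her, Parasite, and Amour; ties Nomadland; loses to Moonlight → score 3.5.
Nomadland: beats Moonlight, Her, Parasite, and Amour; ties Whiplash → score 4.5.
Parasite: beats Her and Amour; loses to Moonlight, Whiplash, and Nomadland → score 2.
Amour: loses to Moonlight, Her, Whiplash, Nomadland, and Parasite → score 0.
Nomadland has the best pairwise record.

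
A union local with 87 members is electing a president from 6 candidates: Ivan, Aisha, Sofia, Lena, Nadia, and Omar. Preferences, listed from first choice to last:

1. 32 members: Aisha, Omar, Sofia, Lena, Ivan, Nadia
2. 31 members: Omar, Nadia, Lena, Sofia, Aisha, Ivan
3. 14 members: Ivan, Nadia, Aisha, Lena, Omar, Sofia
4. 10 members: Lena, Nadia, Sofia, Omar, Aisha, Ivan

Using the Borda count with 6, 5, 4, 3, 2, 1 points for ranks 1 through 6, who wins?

Omar

Ivan: 32·2 + 31·1 + 14·6 + 10·1 = 189
Aisha: 32·6 + 31·2 + 14·4 + 10·2 = 330
Sofia: 32·4 + 31·3 + 14·1 + 10·4 = 275
Lena: 32·3 + 31·4 + 14·3 + 10·6 = 322
Nadia: 32·1 + 31·5 + 14·5 + 10·5 = 307
Omar: 32·5 + 31·6 + 14·2 + 10·3 = 404
Omar has the highest Borda score (404).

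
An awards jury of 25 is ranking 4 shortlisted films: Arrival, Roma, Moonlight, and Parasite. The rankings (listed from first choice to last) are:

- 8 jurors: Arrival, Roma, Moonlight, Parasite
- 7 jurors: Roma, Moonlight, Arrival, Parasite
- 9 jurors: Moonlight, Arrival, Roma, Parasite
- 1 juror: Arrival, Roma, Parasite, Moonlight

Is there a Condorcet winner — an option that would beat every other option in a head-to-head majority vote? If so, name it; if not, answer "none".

Checking pairwise contests:
Moonlight beats Arrival 16–9.
Arrival beats Roma 18–7.
Roma beats Moonlight 16–9.
Arrival beats Parasite 25–0.
Every option loses at least one head-to-head, so there is no Condorcet winner.

none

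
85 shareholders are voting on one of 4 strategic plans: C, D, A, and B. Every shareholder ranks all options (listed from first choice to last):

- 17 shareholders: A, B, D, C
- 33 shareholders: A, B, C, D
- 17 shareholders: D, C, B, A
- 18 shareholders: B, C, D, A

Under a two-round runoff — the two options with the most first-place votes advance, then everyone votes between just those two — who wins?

A

Round 1 first-place votes: C 0, D 17, A 50, B 18.
A and B advance.
Runoff: A is preferred to B by 50 voters; B by 35.
A wins the runoff.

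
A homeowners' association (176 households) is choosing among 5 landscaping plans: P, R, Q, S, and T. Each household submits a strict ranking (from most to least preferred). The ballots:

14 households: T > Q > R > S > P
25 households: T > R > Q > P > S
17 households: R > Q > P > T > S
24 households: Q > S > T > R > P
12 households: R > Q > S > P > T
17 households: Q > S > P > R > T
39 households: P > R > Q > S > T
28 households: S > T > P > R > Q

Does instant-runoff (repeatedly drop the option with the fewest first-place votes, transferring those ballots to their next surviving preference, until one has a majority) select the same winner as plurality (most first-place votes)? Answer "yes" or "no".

Instant-runoff — R1 P 39, R 29, Q 41, S 28, T 39 (S out); R2 P 39, R 29, Q 41, T 67 (R out); R3 P 39, Q 70, T 67 (P out); R4 Q 109, T 67 (Q winner). Winner: Q.
Plurality — first-place votes: P 39, R 29, Q 41, S 28, T 39. Winner: Q.
The two methods agree.

yes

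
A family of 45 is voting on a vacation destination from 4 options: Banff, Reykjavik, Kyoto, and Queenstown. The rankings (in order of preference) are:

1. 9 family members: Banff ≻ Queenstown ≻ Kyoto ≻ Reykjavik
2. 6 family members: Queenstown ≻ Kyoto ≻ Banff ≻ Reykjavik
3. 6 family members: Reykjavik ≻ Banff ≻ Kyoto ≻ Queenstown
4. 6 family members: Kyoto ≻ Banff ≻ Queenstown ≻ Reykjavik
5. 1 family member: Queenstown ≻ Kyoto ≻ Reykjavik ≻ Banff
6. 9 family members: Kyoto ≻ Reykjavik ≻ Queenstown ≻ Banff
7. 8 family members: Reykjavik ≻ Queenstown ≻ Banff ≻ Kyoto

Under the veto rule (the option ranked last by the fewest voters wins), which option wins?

Last-place votes: Banff 10, Reykjavik 21, Kyoto 8, Queenstown 6.
Queenstown is ranked last by the fewest voters, so Queenstown wins.

Queenstown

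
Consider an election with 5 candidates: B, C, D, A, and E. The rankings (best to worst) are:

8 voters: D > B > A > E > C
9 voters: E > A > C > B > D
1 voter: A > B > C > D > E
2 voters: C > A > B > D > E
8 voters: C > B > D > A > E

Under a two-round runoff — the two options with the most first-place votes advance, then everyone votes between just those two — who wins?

E

Round 1 first-place votes: B 0, C 10, D 8, A 1, E 9.
C and E advance.
Runoff: C is preferred to E by 11 voters; E by 17.
E wins the runoff.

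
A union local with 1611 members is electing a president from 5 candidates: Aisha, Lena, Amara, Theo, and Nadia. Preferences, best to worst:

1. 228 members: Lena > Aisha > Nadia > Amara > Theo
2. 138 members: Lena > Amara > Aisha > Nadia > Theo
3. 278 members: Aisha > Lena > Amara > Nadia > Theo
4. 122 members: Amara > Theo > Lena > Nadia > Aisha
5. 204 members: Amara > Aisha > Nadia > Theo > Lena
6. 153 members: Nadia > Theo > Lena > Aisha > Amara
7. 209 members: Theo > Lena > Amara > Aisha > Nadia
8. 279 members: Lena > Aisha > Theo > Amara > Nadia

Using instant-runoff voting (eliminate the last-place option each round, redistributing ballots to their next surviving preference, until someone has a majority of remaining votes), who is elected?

Lena

Round 1: Aisha 278, Lena 645, Amara 326, Theo 209, Nadia 153. Eliminate Nadia.
Round 2: Aisha 278, Lena 645, Amara 326, Theo 362. Eliminate Aisha.
Round 3: Lena 923, Amara 326, Theo 362. Lena has a majority.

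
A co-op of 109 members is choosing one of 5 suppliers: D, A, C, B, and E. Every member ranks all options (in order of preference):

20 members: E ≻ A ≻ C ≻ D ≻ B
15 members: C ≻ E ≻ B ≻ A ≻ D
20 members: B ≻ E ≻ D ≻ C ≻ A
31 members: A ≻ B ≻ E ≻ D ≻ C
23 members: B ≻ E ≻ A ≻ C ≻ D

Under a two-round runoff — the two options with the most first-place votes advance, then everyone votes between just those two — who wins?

Round 1 first-place votes: D 0, A 31, C 15, B 43, E 20.
B and A advance.
Runoff: B is preferred to A by 58 voters; A by 51.
B wins the runoff.

B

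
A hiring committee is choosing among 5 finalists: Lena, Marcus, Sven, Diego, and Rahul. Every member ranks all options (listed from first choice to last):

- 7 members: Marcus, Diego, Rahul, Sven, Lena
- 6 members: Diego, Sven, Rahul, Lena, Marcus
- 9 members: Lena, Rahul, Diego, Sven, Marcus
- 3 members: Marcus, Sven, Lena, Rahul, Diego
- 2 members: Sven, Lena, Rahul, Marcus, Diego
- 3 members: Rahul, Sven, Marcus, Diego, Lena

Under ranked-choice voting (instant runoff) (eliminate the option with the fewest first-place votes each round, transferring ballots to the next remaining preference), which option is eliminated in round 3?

Round 1: Lena 9, Marcus 10, Sven 2, Diego 6, Rahul 3. Eliminate Sven.
Round 2: Lena 11, Marcus 10, Diego 6, Rahul 3. Eliminate Rahul.
Round 3: Lena 11, Marcus 13, Diego 6. Eliminate Diego.

Diego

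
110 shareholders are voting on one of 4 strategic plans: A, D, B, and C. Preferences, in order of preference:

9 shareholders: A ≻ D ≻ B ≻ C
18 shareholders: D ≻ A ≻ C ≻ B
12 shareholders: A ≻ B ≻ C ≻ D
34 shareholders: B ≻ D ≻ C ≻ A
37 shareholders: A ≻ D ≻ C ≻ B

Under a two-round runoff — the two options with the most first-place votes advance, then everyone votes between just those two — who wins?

A

Round 1 first-place votes: A 58, D 18, B 34, C 0.
A and B advance.
Runoff: A is preferred to B by 76 voters; B by 34.
A wins the runoff.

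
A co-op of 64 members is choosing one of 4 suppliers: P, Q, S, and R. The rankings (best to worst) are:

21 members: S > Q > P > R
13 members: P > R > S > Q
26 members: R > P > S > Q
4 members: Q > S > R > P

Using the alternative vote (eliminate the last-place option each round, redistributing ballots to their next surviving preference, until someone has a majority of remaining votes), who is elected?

R

Round 1: P 13, Q 4, S 21, R 26. Eliminate Q.
Round 2: P 13, S 25, R 26. Eliminate P.
Round 3: S 25, R 39. R has a majority.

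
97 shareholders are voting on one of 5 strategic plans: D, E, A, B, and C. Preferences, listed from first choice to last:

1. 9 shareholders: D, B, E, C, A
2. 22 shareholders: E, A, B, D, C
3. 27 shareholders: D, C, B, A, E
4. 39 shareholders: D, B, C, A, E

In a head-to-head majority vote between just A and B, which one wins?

Voters preferring A to B: 22; preferring B to A: 75.
B wins the head-to-head.

B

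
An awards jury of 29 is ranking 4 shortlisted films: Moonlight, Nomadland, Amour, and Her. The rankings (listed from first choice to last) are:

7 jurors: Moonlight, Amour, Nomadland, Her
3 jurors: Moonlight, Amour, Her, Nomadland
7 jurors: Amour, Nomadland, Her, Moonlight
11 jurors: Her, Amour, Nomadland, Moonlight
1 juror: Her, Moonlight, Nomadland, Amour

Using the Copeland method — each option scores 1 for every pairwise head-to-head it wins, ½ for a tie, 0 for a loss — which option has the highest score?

Amour

Moonlight: loses to Nomadland, Amour, and Her → score 0.
Nomadland: beats Moonlight; loses to Amour and Her → score 1.
Amour: beats Moonlight, Nomadland, and Her → score 3.
Her: beats Moonlight and Nomadland; loses to Amour → score 2.
Amour has the best pairwise record.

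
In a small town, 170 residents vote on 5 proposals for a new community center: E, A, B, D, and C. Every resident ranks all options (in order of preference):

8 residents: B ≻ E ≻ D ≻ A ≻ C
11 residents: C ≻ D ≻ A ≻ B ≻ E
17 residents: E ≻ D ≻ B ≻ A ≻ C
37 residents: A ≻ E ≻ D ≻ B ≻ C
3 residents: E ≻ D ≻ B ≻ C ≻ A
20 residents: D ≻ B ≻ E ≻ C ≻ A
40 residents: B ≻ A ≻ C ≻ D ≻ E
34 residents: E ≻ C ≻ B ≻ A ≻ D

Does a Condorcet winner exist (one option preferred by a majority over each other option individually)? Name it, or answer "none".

none

Checking pairwise contests:
A beats E 88–82.
B beats A 122–48.
E beats B 91–79.
E beats D 99–71.
E beats C 119–51.
Every option loses at least one head-to-head, so there is no Condorcet winner.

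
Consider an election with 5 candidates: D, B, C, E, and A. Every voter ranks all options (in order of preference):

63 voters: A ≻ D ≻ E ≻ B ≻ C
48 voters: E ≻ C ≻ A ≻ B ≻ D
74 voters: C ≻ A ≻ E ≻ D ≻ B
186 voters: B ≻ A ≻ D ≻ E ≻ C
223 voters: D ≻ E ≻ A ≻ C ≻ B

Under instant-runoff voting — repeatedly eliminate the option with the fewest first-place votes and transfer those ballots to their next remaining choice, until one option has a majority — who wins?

Round 1: D 223, B 186, C 74, E 48, A 63. Eliminate E.
Round 2: D 223, B 186, C 122, A 63. Eliminate A.
Round 3: D 286, B 186, C 122. Eliminate C.
Round 4: D 360, B 234. D has a majority.

D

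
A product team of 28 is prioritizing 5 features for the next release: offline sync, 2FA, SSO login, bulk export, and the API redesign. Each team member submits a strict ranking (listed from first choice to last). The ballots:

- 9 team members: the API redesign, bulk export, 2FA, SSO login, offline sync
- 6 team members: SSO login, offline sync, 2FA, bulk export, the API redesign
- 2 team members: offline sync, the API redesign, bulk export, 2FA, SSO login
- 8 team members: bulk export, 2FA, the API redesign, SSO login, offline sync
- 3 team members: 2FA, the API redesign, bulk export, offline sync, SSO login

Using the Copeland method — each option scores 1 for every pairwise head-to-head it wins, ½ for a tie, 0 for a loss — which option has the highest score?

offline sync: loses to 2FA, SSO login, bulk export, and the API redesign → score 0.
2FA: beats offline sync, SSO login, and the API redesign; loses to bulk export → score 3.
SSO login: beats offline sync; loses to 2FA, bulk export, and the API redesign → score 1.
bulk export: beats offline sync, 2FA, and SSO login; ties the API redesign → score 3.5.
the API redesign: beats offline sync and SSO login; ties bulk export; loses to 2FA → score 2.5.
bulk export has the best pairwise record.

bulk export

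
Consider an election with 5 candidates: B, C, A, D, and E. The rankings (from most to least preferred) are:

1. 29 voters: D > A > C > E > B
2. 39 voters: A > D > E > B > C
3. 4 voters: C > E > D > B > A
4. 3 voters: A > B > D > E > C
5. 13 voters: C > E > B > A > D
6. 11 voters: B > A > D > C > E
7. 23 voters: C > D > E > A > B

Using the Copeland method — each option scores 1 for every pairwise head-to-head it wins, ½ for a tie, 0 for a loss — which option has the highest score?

A

B: loses to C, A, D, and E → score 0.
C: beats B and E; loses to A and D → score 2.
A: beats B, C, D, and E → score 4.
D: beats B, C, and E; loses to A → score 3.
E: beats B; loses to C, A, and D → score 1.
A has the best pairwise record.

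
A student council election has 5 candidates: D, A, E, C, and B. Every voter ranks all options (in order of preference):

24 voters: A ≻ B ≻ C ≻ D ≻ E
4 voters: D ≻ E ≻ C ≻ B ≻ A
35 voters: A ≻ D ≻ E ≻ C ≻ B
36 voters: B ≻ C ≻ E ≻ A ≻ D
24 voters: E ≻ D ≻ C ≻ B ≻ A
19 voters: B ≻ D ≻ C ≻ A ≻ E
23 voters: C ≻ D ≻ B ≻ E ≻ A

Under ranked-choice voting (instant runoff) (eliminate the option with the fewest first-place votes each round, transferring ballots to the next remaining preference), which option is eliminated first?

D

Round 1: D 4, A 59, E 24, C 23, B 55. Eliminate D.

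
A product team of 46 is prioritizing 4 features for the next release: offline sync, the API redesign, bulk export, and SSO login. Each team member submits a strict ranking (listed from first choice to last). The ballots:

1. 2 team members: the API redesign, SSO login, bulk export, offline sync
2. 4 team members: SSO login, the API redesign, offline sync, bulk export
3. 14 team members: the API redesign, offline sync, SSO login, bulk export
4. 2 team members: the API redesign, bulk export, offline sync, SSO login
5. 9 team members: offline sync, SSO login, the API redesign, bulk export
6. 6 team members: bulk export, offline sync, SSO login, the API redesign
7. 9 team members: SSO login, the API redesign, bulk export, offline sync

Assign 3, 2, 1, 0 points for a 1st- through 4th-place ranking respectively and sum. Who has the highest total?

offline sync: 2·0 + 4·1 + 14·2 + 2·1 + 9·3 + 6·2 + 9·0 = 73
the API redesign: 2·3 + 4·2 + 14·3 + 2·3 + 9·1 + 6·0 + 9·2 = 89
bulk export: 2·1 + 4·0 + 14·0 + 2·2 + 9·0 + 6·3 + 9·1 = 33
SSO login: 2·2 + 4·3 + 14·1 + 2·0 + 9·2 + 6·1 + 9·3 = 81
the API redesign has the highest Borda score (89).

the API redesign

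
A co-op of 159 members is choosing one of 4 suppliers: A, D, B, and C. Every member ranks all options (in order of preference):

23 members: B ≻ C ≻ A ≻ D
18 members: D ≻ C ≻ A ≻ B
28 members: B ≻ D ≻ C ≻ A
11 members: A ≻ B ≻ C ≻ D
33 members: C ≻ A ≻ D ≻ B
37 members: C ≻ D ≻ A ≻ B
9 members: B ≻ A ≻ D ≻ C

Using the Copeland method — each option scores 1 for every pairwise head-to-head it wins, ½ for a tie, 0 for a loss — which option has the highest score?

A: beats B; loses to D and C → score 1.
D: beats A and B; loses to C → score 2.
B: loses to A, D, and C → score 0.
C: beats A, D, and B → score 3.
C has the best pairwise record.

C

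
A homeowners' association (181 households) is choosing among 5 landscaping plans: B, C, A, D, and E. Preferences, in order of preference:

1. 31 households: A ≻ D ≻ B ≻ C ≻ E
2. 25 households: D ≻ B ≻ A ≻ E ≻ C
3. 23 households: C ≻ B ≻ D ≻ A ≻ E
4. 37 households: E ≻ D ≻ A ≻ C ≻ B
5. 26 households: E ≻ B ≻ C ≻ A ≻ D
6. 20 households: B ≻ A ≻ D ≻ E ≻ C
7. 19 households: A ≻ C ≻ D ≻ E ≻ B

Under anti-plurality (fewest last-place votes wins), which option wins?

A

Last-place votes: B 56, C 45, A 0, D 26, E 54.
A is ranked last by the fewest voters, so A wins.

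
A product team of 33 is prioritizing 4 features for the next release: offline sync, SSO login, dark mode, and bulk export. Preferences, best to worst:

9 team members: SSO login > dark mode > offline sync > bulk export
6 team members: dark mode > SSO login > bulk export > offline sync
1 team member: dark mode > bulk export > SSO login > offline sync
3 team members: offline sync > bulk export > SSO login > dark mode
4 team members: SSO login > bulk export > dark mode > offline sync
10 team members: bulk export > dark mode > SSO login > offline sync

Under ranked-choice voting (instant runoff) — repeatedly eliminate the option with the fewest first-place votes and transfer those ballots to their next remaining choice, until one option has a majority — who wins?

Round 1: offline sync 3, SSO login 13, dark mode 7, bulk export 10. Eliminate offline sync.
Round 2: SSO login 13, dark mode 7, bulk export 13. Eliminate dark mode.
Round 3: SSO login 19, bulk export 14. SSO login has a majority.

SSO login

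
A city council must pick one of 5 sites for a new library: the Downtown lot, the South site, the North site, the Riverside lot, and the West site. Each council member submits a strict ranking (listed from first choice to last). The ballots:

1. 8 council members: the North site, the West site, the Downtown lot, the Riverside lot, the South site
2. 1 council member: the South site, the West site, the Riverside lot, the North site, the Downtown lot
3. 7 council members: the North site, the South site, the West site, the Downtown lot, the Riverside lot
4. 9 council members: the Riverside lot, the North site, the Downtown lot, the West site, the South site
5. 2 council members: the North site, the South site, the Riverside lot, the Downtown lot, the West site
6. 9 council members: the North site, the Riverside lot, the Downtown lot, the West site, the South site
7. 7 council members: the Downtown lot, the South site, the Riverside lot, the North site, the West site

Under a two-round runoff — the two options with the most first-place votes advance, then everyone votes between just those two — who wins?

the North site

Round 1 first-place votes: the Downtown lot 7, the South site 1, the North site 26, the Riverside lot 9, the West site 0.
the North site and the Riverside lot advance.
Runoff: the North site is preferred to the Riverside lot by 26 voters; the Riverside lot by 17.
the North site wins the runoff.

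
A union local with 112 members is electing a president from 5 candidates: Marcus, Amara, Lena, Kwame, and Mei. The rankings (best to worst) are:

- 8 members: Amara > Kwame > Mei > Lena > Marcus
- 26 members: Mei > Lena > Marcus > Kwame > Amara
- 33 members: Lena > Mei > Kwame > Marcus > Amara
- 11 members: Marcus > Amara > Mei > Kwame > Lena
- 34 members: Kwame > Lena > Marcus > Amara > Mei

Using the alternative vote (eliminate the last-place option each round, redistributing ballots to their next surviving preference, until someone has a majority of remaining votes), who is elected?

Mei

Round 1: Marcus 11, Amara 8, Lena 33, Kwame 34, Mei 26. Eliminate Amara.
Round 2: Marcus 11, Lena 33, Kwame 42, Mei 26. Eliminate Marcus.
Round 3: Lena 33, Kwame 42, Mei 37. Eliminate Lena.
Round 4: Kwame 42, Mei 70. Mei has a majority.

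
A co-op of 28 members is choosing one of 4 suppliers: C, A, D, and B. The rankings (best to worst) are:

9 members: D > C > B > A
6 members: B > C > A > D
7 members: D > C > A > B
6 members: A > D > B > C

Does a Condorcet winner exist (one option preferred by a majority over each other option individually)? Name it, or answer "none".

D vs C: 22–6 for D.
D vs A: 16–12 for D.
D vs B: 22–6 for D.
D beats every other option head-to-head.

D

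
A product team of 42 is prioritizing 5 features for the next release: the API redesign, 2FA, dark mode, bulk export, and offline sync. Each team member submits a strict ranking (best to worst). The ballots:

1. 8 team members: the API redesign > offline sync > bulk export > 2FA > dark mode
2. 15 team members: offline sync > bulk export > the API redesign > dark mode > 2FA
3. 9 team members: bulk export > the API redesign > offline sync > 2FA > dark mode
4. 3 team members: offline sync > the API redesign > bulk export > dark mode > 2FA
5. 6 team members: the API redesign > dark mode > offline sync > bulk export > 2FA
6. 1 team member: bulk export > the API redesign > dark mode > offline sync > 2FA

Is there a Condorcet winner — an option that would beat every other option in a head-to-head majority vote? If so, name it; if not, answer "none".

none

Checking pairwise contests:
bulk export beats the API redesign 25–17.
the API redesign beats 2FA 42–0.
the API redesign beats dark mode 42–0.
offline sync beats bulk export 32–10.
the API redesign beats offline sync 24–18.
Every option loses at least one head-to-head, so there is no Condorcet winner.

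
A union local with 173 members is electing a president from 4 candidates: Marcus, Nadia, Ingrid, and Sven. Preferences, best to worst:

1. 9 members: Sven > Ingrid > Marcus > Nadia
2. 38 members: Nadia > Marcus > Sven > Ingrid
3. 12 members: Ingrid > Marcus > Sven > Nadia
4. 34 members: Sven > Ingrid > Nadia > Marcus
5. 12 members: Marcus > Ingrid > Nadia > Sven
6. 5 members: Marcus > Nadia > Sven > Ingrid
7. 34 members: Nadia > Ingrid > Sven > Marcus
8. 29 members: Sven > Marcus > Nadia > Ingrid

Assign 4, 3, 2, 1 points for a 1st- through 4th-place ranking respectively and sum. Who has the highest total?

Marcus: 9·2 + 38·3 + 12·3 + 34·1 + 12·4 + 5·4 + 34·1 + 29·3 = 391
Nadia: 9·1 + 38·4 + 12·1 + 34·2 + 12·2 + 5·3 + 34·4 + 29·2 = 474
Ingrid: 9·3 + 38·1 + 12·4 + 34·3 + 12·3 + 5·1 + 34·3 + 29·1 = 387
Sven: 9·4 + 38·2 + 12·2 + 34·4 + 12·1 + 5·2 + 34·2 + 29·4 = 478
Sven has the highest Borda score (478).

Sven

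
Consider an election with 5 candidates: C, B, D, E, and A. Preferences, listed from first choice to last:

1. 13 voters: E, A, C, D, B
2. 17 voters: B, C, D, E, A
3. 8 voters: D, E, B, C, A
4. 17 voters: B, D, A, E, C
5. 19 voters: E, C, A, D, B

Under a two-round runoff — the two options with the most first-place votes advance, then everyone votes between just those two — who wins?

Round 1 first-place votes: C 0, B 34, D 8, E 32, A 0.
B and E advance.
Runoff: B is preferred to E by 34 voters; E by 40.
E wins the runoff.

E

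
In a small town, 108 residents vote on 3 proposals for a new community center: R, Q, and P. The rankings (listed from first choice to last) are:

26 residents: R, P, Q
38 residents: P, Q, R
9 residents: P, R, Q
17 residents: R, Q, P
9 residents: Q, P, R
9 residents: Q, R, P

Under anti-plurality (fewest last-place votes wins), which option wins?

P

Last-place votes: R 47, Q 35, P 26.
P is ranked last by the fewest voters, so P wins.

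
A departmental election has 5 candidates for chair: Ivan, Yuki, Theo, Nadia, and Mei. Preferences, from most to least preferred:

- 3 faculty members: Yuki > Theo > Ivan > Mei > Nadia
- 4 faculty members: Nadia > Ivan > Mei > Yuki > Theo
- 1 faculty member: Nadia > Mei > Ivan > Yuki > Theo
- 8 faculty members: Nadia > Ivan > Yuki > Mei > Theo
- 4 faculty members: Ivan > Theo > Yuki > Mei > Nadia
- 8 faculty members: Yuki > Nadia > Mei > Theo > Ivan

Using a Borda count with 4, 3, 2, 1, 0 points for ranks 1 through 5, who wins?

Nadia

Ivan: 3·2 + 4·3 + 1·2 + 8·3 + 4·4 + 8·0 = 60
Yuki: 3·4 + 4·1 + 1·1 + 8·2 + 4·2 + 8·4 = 73
Theo: 3·3 + 4·0 + 1·0 + 8·0 + 4·3 + 8·1 = 29
Nadia: 3·0 + 4·4 + 1·4 + 8·4 + 4·0 + 8·3 = 76
Mei: 3·1 + 4·2 + 1·3 + 8·1 + 4·1 + 8·2 = 42
Nadia has the highest Borda score (76).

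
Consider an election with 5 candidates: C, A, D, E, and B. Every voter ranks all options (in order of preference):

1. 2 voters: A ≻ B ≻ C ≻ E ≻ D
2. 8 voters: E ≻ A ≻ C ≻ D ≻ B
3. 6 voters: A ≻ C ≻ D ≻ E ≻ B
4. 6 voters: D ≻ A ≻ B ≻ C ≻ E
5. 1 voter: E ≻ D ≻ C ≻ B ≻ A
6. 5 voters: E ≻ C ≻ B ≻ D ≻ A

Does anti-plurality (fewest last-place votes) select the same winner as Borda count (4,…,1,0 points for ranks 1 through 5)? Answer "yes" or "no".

no

Anti-plurality — last-place votes: C 0, A 6, D 2, E 6, B 14. Winner: C.
Borda — scores: C 61, A 74, D 52, E 64, B 29. Winner: A.
The two methods disagree.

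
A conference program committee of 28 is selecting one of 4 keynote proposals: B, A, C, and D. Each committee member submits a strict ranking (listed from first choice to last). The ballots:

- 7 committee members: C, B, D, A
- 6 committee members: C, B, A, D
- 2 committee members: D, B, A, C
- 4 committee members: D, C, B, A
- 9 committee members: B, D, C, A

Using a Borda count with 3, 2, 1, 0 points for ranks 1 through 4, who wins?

B

B: 7·2 + 6·2 + 2·2 + 4·1 + 9·3 = 61
A: 7·0 + 6·1 + 2·1 + 4·0 + 9·0 = 8
C: 7·3 + 6·3 + 2·0 + 4·2 + 9·1 = 56
D: 7·1 + 6·0 + 2·3 + 4·3 + 9·2 = 43
B has the highest Borda score (61).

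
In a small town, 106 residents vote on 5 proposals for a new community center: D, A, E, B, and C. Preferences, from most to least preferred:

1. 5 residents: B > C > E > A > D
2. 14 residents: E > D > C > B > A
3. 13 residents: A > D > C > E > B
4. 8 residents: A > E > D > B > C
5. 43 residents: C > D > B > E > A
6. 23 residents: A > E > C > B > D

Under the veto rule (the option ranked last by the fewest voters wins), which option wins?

Last-place votes: D 28, A 57, E 0, B 13, C 8.
E is ranked last by the fewest voters, so E wins.

E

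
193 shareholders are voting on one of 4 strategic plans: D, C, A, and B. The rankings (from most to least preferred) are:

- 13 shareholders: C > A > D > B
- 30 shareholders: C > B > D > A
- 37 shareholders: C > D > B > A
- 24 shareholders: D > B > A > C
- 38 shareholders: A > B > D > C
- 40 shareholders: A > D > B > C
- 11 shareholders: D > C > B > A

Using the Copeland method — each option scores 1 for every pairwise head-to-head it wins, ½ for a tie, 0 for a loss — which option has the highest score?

D

D: beats C, A, and B → score 3.
C: loses to D, A, and B → score 0.
A: beats C; loses to D and B → score 1.
B: beats C and A; loses to D → score 2.
D has the best pairwise record.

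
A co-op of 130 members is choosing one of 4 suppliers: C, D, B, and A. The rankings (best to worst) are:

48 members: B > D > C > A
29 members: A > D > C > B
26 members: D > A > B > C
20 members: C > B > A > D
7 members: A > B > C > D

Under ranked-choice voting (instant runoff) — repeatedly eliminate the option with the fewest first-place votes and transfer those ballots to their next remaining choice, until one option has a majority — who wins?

Round 1: C 20, D 26, B 48, A 36. Eliminate C.
Round 2: D 26, B 68, A 36. B has a majority.

B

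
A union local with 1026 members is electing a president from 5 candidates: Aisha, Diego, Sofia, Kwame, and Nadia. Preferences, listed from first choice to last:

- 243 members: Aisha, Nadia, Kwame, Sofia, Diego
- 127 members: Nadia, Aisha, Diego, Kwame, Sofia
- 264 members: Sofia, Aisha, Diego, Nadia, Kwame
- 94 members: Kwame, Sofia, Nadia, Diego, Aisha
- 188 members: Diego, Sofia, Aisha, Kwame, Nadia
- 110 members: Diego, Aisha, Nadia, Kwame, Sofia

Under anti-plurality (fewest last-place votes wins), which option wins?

Aisha

Last-place votes: Aisha 94, Diego 243, Sofia 237, Kwame 264, Nadia 188.
Aisha is ranked last by the fewest voters, so Aisha wins.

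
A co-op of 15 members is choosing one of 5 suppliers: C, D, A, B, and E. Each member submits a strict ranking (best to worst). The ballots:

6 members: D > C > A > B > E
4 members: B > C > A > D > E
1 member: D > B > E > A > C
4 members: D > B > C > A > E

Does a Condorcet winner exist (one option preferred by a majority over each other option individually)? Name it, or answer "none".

D

D vs C: 11–4 for D.
D vs A: 11–4 for D.
D vs B: 11–4 for D.
D vs E: 15–0 for D.
D beats every other option head-to-head.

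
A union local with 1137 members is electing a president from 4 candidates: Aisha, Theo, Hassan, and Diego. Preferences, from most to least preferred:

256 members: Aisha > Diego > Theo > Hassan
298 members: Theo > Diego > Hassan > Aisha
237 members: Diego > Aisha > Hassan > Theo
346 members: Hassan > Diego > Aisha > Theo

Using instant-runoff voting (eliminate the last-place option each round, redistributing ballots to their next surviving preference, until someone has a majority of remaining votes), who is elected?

Hassan

Round 1: Aisha 256, Theo 298, Hassan 346, Diego 237. Eliminate Diego.
Round 2: Aisha 493, Theo 298, Hassan 346. Eliminate Theo.
Round 3: Aisha 493, Hassan 644. Hassan has a majority.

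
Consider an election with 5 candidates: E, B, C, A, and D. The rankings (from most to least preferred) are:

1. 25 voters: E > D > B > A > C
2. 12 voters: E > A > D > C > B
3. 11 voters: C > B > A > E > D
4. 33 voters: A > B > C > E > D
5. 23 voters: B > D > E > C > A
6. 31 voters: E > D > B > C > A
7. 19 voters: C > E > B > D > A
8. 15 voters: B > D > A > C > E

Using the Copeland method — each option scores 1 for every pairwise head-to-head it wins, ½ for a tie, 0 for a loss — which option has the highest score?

E: beats B, C, A, and D → score 4.
B: beats C, A, and D; loses to E → score 3.
C: loses to E, B, A, and D → score 0.
A: beats C; loses to E, B, and D → score 1.
D: beats C and A; loses to E and B → score 2.
E has the best pairwise record.

E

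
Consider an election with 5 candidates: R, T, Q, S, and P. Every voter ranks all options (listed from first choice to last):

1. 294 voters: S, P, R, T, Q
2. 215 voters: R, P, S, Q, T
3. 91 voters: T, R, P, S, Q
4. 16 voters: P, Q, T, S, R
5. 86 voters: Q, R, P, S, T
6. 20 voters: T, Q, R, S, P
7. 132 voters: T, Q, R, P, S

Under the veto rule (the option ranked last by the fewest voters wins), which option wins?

Last-place votes: R 16, T 301, Q 385, S 132, P 20.
R is ranked last by the fewest voters, so R wins.

R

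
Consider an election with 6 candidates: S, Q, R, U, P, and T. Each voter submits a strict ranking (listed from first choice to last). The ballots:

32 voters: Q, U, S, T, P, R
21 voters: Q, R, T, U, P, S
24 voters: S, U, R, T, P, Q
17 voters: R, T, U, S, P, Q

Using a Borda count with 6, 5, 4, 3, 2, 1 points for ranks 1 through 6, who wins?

S: 32·4 + 21·1 + 24·6 + 17·3 = 344
Q: 32·6 + 21·6 + 24·1 + 17·1 = 359
R: 32·1 + 21·5 + 24·4 + 17·6 = 335
U: 32·5 + 21·3 + 24·5 + 17·4 = 411
P: 32·2 + 21·2 + 24·2 + 17·2 = 188
T: 32·3 + 21·4 + 24·3 + 17·5 = 337
U has the highest Borda score (411).

U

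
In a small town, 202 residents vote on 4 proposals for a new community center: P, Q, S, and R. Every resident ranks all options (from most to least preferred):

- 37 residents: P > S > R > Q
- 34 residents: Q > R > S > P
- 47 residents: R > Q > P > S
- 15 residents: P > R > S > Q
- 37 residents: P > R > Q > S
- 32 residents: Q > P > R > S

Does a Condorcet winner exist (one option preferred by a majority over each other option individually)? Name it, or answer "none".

none

Checking pairwise contests:
Q beats P 113–89.
R beats Q 136–66.
P beats S 168–34.
P beats R 121–81.
Every option loses at least one head-to-head, so there is no Condorcet winner.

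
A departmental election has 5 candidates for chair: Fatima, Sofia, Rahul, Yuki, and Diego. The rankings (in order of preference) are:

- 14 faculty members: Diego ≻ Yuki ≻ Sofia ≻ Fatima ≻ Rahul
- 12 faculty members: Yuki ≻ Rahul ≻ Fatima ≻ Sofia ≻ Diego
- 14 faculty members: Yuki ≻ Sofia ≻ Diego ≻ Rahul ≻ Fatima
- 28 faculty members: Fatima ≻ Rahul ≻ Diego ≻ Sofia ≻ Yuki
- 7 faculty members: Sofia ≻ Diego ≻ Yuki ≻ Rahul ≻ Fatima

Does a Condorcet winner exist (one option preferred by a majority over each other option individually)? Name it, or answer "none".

Checking pairwise contests:
Yuki beats Fatima 47–28.
Fatima beats Sofia 40–35.
Fatima beats Rahul 42–33.
Diego beats Yuki 49–26.
Fatima beats Diego 40–35.
Every option loses at least one head-to-head, so there is no Condorcet winner.

none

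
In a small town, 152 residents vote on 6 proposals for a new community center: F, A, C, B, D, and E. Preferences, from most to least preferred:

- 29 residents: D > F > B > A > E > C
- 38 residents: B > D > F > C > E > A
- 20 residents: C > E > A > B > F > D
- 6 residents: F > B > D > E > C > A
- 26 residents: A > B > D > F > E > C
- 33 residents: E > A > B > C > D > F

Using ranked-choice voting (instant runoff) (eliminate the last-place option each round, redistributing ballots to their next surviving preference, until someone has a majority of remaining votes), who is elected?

B

Round 1: F 6, A 26, C 20, B 38, D 29, E 33. Eliminate F.
Round 2: A 26, C 20, B 44, D 29, E 33. Eliminate C.
Round 3: A 26, B 44, D 29, E 53. Eliminate A.
Round 4: B 70, D 29, E 53. Eliminate D.
Round 5: B 99, E 53. B has a majority.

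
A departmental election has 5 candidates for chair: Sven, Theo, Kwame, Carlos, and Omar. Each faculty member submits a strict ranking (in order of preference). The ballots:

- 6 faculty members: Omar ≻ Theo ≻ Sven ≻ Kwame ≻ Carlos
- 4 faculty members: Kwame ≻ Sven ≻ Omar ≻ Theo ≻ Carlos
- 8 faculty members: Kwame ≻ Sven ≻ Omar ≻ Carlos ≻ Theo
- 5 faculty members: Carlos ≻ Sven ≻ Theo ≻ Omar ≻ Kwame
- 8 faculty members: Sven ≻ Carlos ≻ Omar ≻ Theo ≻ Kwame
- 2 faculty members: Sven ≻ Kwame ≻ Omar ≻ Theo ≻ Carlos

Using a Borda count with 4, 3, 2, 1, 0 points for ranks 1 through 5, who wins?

Sven

Sven: 6·2 + 4·3 + 8·3 + 5·3 + 8·4 + 2·4 = 103
Theo: 6·3 + 4·1 + 8·0 + 5·2 + 8·1 + 2·1 = 42
Kwame: 6·1 + 4·4 + 8·4 + 5·0 + 8·0 + 2·3 = 60
Carlos: 6·0 + 4·0 + 8·1 + 5·4 + 8·3 + 2·0 = 52
Omar: 6·4 + 4·2 + 8·2 + 5·1 + 8·2 + 2·2 = 73
Sven has the highest Borda score (103).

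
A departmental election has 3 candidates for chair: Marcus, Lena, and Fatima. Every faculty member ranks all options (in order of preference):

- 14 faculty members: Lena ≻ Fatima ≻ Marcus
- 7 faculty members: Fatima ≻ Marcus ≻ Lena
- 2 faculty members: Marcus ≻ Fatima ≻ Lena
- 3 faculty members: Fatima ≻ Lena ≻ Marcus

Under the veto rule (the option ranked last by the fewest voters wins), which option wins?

Fatima

Last-place votes: Marcus 17, Lena 9, Fatima 0.
Fatima is ranked last by the fewest voters, so Fatima wins.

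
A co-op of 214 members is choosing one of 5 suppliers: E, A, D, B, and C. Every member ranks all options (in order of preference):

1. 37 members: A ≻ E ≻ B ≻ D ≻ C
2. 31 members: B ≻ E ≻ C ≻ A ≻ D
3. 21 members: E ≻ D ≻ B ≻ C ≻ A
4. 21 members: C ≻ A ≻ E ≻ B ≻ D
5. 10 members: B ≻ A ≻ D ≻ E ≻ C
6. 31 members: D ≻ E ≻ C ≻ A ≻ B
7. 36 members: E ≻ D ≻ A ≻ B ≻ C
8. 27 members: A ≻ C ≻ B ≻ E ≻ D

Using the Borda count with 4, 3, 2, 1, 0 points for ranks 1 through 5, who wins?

E

E: 37·3 + 31·3 + 21·4 + 21·2 + 10·1 + 31·3 + 36·4 + 27·1 = 604
A: 37·4 + 31·1 + 21·0 + 21·3 + 10·3 + 31·1 + 36·2 + 27·4 = 483
D: 37·1 + 31·0 + 21·3 + 21·0 + 10·2 + 31·4 + 36·3 + 27·0 = 352
B: 37·2 + 31·4 + 21·2 + 21·1 + 10·4 + 31·0 + 36·1 + 27·2 = 391
C: 37·0 + 31·2 + 21·1 + 21·4 + 10·0 + 31·2 + 36·0 + 27·3 = 310
E has the highest Borda score (604).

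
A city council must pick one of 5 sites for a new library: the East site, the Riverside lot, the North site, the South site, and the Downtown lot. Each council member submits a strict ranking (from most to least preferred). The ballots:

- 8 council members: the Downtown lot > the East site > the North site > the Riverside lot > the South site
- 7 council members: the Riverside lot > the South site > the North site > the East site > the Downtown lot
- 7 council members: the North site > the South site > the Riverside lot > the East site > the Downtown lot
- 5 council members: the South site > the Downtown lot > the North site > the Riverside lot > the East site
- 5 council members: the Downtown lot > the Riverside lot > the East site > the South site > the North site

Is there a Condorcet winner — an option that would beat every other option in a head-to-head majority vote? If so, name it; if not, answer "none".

Checking pairwise contests:
the Riverside lot beats the East site 24–8.
the North site beats the Riverside lot 20–12.
the South site beats the North site 17–15.
the Riverside lot beats the South site 20–12.
the South site beats the Downtown lot 19–13.
Every option loses at least one head-to-head, so there is no Condorcet winner.

none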